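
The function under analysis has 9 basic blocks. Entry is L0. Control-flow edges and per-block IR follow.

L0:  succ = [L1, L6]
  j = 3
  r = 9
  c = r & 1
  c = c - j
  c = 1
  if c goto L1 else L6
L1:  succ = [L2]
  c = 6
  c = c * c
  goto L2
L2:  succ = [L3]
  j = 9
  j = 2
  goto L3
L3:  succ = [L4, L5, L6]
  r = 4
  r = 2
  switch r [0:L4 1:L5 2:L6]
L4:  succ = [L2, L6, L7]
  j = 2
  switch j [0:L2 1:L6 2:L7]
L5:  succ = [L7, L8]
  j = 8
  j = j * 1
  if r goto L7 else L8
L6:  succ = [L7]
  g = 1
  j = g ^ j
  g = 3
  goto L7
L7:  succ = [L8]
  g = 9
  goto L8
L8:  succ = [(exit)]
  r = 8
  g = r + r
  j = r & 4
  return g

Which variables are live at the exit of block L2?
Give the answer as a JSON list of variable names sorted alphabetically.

Answer: ["j"]

Derivation:
Block summaries:
  L0: {c,j,r} / ∅
  L1: {c} / ∅
  L2: {j} / ∅
  L3: {r} / ∅
  L4: {j} / ∅
  L5: {j} / {r}
  L6: {g,j} / {j}
  L7: {g} / ∅
  L8: {g,j,r} / ∅

Live sets:
  L0 li=∅ lo={j}
  L1 li=∅ lo=∅
  L2 li=∅ lo={j}
  L3 li={j} lo={j,r}
  L4 li=∅ lo={j}
  L5 li={r} lo=∅
  L6 li={j} lo=∅
  L7 li=∅ lo=∅
  L8 li=∅ lo=∅

live-out(L2) = ["j"]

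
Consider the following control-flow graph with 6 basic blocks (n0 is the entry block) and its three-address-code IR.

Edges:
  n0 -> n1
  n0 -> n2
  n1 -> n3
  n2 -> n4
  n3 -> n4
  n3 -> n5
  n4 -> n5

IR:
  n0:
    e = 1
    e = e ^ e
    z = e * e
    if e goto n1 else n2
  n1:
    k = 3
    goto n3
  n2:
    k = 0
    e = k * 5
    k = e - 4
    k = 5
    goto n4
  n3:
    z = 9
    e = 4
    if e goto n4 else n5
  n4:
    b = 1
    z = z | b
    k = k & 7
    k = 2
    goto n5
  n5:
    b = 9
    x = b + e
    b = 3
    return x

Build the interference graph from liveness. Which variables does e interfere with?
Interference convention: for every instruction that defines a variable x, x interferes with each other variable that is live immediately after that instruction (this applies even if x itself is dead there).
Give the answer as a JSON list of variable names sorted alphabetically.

Per-block:
  n0: def={e,z} ue=∅
  n1: def={k} ue=∅
  n2: def={e,k} ue=∅
  n3: def={e,z} ue=∅
  n4: def={b,k,z} ue={k,z}
  n5: def={b,x} ue={e}

Live sets:
  n0 li=∅ lo={z}
  n1 li=∅ lo={k}
  n2 li={z} lo={e,k,z}
  n3 li={k} lo={e,k,z}
  n4 li={e,k,z} lo={e}
  n5 li={e} lo=∅

Interfere edges:
  b — {e,k,x,z}
  e — {b,k,z}
  k — {b,e,z}
  x — {b}
  z — {b,e,k}

N(e) = ["b", "k", "z"]

Answer: ["b", "k", "z"]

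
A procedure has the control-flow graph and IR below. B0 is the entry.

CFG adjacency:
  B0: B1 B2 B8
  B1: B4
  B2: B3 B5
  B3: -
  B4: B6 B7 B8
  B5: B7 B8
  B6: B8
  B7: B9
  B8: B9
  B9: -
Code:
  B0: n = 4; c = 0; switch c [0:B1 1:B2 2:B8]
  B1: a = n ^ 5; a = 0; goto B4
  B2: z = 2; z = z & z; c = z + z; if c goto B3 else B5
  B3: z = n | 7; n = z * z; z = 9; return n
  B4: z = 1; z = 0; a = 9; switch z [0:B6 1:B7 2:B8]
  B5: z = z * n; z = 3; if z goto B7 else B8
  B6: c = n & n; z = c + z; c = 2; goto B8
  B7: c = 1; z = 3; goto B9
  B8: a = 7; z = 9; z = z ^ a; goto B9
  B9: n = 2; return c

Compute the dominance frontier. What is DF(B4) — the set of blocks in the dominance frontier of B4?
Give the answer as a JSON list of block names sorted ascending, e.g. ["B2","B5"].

idom tree: B1←B0 B2←B0 B3←B2 B4←B1 B5←B2 B6←B4 B7←B0 B8←B0 B9←B0
Join-block Dom:
  B7: preds {B4,B5}: {B0,B1,B4} ∩ {B0,B2,B5} = {B0}; idom=B0
  B8: preds {B0,B4,B5,B6}: {B0} ∩ {B0,B1,B4} ∩ {B0,B2,B5} ∩ {B0,B1,B4,B6} = {B0}; idom=B0
  B9: preds {B7,B8}: {B0,B7} ∩ {B0,B8} = {B0}; idom=B0

Frontier:
  B7←B4: walk B4→B1 to B0
  B7←B5: walk B5→B2 to B0
  B8←B0: walk · to B0
  B8←B4: walk B4→B1 to B0
  B8←B5: walk B5→B2 to B0
  B8←B6: walk B6→B4→B1 to B0
  B9←B7: walk B7 to B0
  B9←B8: walk B8 to B0
  B0: DF=∅
  B1: DF={B7,B8}
  B2: DF={B7,B8}
  B3: DF=∅
  B4: DF={B7,B8}
  B5: DF={B7,B8}
  B6: DF={B8}
  B7: DF={B9}
  B8: DF={B9}
  B9: DF=∅

DF(B4) = ["B7", "B8"]

Answer: ["B7", "B8"]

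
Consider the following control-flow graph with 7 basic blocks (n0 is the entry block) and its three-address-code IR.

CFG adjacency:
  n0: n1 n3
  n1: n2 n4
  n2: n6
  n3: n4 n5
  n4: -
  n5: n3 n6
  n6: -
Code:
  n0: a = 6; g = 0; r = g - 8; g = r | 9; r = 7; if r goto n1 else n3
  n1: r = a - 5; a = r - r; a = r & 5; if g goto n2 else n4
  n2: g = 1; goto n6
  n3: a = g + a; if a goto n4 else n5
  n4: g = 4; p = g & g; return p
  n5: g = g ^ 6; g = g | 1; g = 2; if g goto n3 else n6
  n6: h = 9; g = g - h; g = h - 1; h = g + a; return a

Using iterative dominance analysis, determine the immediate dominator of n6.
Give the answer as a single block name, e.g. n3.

idom tree: n1←n0 n2←n1 n3←n0 n4←n0 n5←n3 n6←n0
Join-block Dom:
  n3: preds {n0,n5}: {n0} ∩ {n0,n3,n5} = {n0}; idom=n0
  n4: preds {n1,n3}: {n0,n1} ∩ {n0,n3} = {n0}; idom=n0
  n6: preds {n2,n5}: {n0,n1,n2} ∩ {n0,n3,n5} = {n0}; idom=n0

idom(n6) = n0

Answer: n0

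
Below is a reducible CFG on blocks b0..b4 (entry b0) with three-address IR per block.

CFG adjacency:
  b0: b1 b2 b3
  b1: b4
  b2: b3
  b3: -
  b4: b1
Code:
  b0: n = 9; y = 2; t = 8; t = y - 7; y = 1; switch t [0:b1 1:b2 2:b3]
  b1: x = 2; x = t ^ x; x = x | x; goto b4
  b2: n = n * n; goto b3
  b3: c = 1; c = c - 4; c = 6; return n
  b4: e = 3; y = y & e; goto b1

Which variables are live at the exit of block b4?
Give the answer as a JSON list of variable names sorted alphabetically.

Answer: ["t", "y"]

Working:
Per-block:
  b0: def={n,t,y} ue=∅
  b1: def={x} ue={t}
  b2: def={n} ue={n}
  b3: def={c} ue={n}
  b4: def={e,y} ue={y}

Liveness:
  live b0: ∅→{n,t,y}
  live b1: {t,y}→{t,y}
  live b2: {n}→{n}
  live b3: {n}→∅
  live b4: {t,y}→{t,y}

live-out(b4) = ["t", "y"]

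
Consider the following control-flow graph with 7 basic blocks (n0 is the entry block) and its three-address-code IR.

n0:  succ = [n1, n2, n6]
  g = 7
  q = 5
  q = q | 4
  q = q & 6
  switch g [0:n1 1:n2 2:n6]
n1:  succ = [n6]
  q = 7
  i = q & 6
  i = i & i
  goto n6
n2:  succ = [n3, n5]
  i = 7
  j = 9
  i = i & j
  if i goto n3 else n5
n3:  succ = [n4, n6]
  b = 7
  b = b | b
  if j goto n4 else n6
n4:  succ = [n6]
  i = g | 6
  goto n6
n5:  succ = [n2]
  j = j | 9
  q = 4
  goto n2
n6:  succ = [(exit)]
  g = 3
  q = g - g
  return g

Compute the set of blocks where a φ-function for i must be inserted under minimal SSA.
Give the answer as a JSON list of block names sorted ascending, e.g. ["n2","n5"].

Answer: ["n2", "n6"]

Analysis:
idom tree: n1←n0 n2←n0 n3←n2 n4←n3 n5←n2 n6←n0
Join-block Dom:
  n2: preds {n0,n5}: {n0} ∩ {n0,n2,n5} = {n0}; idom=n0
  n6: preds {n0,n1,n3,n4}: {n0} ∩ {n0,n1} ∩ {n0,n2,n3} ∩ {n0,n2,n3,n4} = {n0}; idom=n0

DF derivation:
  join n2 pred n0: · stop@n0
  join n2 pred n5: n5→n2 stop@n0
  join n6 pred n0: · stop@n0
  join n6 pred n1: n1 stop@n0
  join n6 pred n3: n3→n2 stop@n0
  join n6 pred n4: n4→n3→n2 stop@n0
  n0 → ∅
  n1 → {n6}
  n2 → {n2,n6}
  n3 → {n6}
  n4 → {n6}
  n5 → {n2}
  n6 → ∅

φ for i: defs {n1,n2,n4}
  DF⁺ = {n2,n6}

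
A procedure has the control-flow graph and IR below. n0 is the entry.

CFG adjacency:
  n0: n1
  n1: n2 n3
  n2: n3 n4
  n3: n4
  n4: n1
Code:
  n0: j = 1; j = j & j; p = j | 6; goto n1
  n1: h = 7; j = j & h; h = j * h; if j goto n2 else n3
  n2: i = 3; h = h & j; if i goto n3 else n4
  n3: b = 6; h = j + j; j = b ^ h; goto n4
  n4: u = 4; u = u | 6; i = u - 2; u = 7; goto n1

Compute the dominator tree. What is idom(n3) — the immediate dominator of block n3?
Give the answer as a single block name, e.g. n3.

Answer: n1

Derivation:
idom tree: n1←n0 n2←n1 n3←n1 n4←n1
Join-block Dom:
  n1: preds {n0,n4}: {n0} ∩ {n0,n1,n4} = {n0}; idom=n0
  n3: preds {n1,n2}: {n0,n1} ∩ {n0,n1,n2} = {n0,n1}; idom=n1
  n4: preds {n2,n3}: {n0,n1,n2} ∩ {n0,n1,n3} = {n0,n1}; idom=n1

idom(n3) = n1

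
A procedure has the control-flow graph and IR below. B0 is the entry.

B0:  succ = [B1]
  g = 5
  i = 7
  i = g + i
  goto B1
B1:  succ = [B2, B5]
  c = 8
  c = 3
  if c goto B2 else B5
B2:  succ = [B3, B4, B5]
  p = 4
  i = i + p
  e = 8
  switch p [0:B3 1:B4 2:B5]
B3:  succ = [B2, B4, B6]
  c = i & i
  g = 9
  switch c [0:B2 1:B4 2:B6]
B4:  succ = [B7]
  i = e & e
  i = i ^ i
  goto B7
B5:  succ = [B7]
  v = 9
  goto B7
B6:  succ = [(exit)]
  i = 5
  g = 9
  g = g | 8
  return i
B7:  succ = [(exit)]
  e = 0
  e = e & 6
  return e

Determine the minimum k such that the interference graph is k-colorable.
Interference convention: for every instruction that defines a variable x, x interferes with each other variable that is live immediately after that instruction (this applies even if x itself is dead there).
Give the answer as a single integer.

def/use:
  B0: {g,i} / ∅
  B1: {c} / ∅
  B2: {e,i,p} / {i}
  B3: {c,g} / {i}
  B4: {i} / {e}
  B5: {v} / ∅
  B6: {g,i} / ∅
  B7: {e} / ∅

Liveness:
  B0: in=∅ out={i}
  B1: in={i} out={i}
  B2: in={i} out={e,i}
  B3: in={e,i} out={e,i}
  B4: in={e} out=∅
  B5: in=∅ out=∅
  B6: in=∅ out=∅
  B7: in=∅ out=∅

Conflict graph:
  c — {e,g,i}
  e — {c,g,i,p}
  g — {c,e,i}
  i — {c,e,g,p}
  p — {e,i}
  v — ∅

Registers:
  clique {c,e,g,i} ⇒ need ≥ 4
  4-colouring: c0={e,v}  c1={i}  c2={c,p}  c3={g}
  χ = 4

Answer: 4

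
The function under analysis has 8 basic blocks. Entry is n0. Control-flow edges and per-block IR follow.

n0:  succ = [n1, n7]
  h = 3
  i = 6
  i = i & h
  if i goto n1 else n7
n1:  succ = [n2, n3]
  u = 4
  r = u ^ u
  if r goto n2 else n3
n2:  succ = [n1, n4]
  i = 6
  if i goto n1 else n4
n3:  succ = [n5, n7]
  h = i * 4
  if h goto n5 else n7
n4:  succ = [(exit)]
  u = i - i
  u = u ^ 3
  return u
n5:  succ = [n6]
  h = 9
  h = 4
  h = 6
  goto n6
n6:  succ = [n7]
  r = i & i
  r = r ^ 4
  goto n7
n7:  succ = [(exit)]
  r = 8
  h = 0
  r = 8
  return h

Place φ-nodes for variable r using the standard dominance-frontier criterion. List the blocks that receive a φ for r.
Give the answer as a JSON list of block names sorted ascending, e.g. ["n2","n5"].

Answer: ["n1", "n7"]

Working:
idom tree: n1←n0 n2←n1 n3←n1 n4←n2 n5←n3 n6←n5 n7←n0
Join-block Dom:
  n1: preds {n0,n2}: {n0} ∩ {n0,n1,n2} = {n0}; idom=n0
  n7: preds {n0,n3,n6}: {n0} ∩ {n0,n1,n3} ∩ {n0,n1,n3,n5,n6} = {n0}; idom=n0

Frontier:
  n1←n0: walk · to n0
  n1←n2: walk n2→n1 to n0
  n7←n0: walk · to n0
  n7←n3: walk n3→n1 to n0
  n7←n6: walk n6→n5→n3→n1 to n0
  DF(n0)=∅
  DF(n1)={n1,n7}
  DF(n2)={n1}
  DF(n3)={n7}
  DF(n4)=∅
  DF(n5)={n7}
  DF(n6)={n7}
  DF(n7)=∅

φ for r: defs {n1,n6,n7}
  DF⁺ = {n1,n7}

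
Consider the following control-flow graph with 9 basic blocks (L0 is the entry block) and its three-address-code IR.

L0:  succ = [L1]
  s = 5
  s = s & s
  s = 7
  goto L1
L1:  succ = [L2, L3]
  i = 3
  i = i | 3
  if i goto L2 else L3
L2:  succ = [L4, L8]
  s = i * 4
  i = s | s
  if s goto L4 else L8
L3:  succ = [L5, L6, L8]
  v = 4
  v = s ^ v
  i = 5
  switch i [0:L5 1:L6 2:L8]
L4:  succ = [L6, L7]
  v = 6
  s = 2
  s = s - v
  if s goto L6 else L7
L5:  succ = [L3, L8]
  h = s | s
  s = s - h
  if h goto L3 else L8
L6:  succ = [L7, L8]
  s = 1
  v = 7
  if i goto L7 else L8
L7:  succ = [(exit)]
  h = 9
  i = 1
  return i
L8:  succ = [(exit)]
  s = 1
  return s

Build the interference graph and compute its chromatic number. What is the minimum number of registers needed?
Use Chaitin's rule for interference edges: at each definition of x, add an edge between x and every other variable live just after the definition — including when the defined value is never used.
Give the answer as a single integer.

Answer: 3

Analysis:
def/use:
  L0 def {s} use ∅
  L1 def {i} use ∅
  L2 def {i,s} use {i}
  L3 def {i,v} use {s}
  L4 def {s,v} use ∅
  L5 def {h,s} use {s}
  L6 def {s,v} use {i}
  L7 def {h,i} use ∅
  L8 def {s} use ∅

Live sets:
  L0: in=∅ out={s}
  L1: in={s} out={i,s}
  L2: in={i} out={i}
  L3: in={s} out={i,s}
  L4: in={i} out={i}
  L5: in={s} out={s}
  L6: in={i} out=∅
  L7: in=∅ out=∅
  L8: in=∅ out=∅

Interfere edges:
  h↔{s}
  i↔{s,v}
  s↔{h,i,v}
  v↔{i,s}

Chromatic number:
  clique {i,s,v} ⇒ need ≥ 3
  3-colouring: R0={s}  R1={h,i}  R2={v}
  χ = 3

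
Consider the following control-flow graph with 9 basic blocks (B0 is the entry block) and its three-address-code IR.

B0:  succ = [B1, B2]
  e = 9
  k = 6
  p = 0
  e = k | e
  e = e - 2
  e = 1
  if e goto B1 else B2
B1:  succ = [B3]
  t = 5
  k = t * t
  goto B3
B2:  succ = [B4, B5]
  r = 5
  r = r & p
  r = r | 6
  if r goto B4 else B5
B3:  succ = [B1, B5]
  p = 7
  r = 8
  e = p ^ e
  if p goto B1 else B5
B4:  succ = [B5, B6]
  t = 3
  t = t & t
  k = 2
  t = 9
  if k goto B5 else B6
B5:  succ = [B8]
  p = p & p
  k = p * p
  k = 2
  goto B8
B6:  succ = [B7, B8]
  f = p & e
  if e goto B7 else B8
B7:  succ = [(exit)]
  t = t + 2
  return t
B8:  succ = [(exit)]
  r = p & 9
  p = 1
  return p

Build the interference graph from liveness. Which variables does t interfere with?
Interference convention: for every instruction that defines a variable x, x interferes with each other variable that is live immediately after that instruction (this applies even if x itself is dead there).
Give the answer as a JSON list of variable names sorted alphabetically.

Per-block:
  B0: {e,k,p} / ∅
  B1: {k,t} / ∅
  B2: {r} / {p}
  B3: {e,p,r} / {e}
  B4: {k,t} / ∅
  B5: {k,p} / {p}
  B6: {f} / {e,p}
  B7: {t} / {t}
  B8: {p,r} / {p}

Backward fixpoint:
  B0: in=∅ out={e,p}
  B1: in={e} out={e}
  B2: in={e,p} out={e,p}
  B3: in={e} out={e,p}
  B4: in={e,p} out={e,p,t}
  B5: in={p} out={p}
  B6: in={e,p,t} out={p,t}
  B7: in={t} out=∅
  B8: in={p} out=∅

Conflict graph:
  e: {f,k,p,r,t}
  f: {e,p,t}
  k: {e,p,t}
  p: {e,f,k,r,t}
  r: {e,p}
  t: {e,f,k,p}

N(t) = ["e", "f", "k", "p"]

Answer: ["e", "f", "k", "p"]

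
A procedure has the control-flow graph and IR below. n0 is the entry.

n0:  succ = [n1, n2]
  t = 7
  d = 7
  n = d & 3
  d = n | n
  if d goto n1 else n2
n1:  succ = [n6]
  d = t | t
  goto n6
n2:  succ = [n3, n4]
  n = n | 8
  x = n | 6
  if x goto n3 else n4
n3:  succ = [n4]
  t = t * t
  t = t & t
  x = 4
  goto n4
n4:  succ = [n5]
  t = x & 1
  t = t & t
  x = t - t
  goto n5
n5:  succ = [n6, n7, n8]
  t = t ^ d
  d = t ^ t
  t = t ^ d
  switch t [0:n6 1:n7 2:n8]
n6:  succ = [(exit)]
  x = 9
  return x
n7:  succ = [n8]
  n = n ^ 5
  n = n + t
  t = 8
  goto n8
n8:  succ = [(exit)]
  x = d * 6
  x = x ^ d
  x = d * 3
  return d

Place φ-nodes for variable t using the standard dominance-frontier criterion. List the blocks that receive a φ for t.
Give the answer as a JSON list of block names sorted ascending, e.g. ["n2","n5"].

Answer: ["n4", "n6", "n8"]

Derivation:
idom tree: n1←n0 n2←n0 n3←n2 n4←n2 n5←n4 n6←n0 n7←n5 n8←n5
Dom∩ at merges:
  n4: preds {n2,n3}: {n0,n2} ∩ {n0,n2,n3} = {n0,n2}; idom=n2
  n6: preds {n1,n5}: {n0,n1} ∩ {n0,n2,n4,n5} = {n0}; idom=n0
  n8: preds {n5,n7}: {n0,n2,n4,n5} ∩ {n0,n2,n4,n5,n7} = {n0,n2,n4,n5}; idom=n5

DF derivation:
  join n4 pred n2: · stop@n2
  join n4 pred n3: n3 stop@n2
  join n6 pred n1: n1 stop@n0
  join n6 pred n5: n5→n4→n2 stop@n0
  join n8 pred n5: · stop@n5
  join n8 pred n7: n7 stop@n5
  n0 → ∅
  n1 → {n6}
  n2 → {n6}
  n3 → {n4}
  n4 → {n6}
  n5 → {n6}
  n6 → ∅
  n7 → {n8}
  n8 → ∅

φ for t: defs {n0,n3,n4,n5,n7}
  DF⁺ = {n4,n6,n8}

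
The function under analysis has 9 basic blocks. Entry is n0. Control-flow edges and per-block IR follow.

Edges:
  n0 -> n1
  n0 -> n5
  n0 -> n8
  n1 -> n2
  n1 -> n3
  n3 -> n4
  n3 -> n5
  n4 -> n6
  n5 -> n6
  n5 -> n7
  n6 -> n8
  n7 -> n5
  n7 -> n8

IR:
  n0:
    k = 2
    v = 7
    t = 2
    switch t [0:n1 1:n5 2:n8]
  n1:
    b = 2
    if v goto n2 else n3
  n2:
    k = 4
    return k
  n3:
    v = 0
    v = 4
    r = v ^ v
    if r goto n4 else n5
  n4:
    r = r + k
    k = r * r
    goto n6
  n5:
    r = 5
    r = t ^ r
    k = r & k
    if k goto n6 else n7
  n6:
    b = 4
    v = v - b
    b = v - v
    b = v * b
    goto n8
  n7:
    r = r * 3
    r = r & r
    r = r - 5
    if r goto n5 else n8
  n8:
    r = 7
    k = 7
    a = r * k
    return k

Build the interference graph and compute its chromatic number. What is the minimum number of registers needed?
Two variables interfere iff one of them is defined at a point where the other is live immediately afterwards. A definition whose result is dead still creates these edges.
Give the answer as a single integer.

def/use:
  n0: def={k,t,v} ue=∅
  n1: def={b} ue={v}
  n2: def={k} ue=∅
  n3: def={r,v} ue=∅
  n4: def={k,r} ue={k,r}
  n5: def={k,r} ue={k,t}
  n6: def={b,v} ue={v}
  n7: def={r} ue={r}
  n8: def={a,k,r} ue=∅

Live sets:
  n0: in=∅ out={k,t,v}
  n1: in={k,t,v} out={k,t}
  n2: in=∅ out=∅
  n3: in={k,t} out={k,r,t,v}
  n4: in={k,r,v} out={v}
  n5: in={k,t,v} out={k,r,t,v}
  n6: in={v} out=∅
  n7: in={k,r,t,v} out={k,t,v}
  n8: in=∅ out=∅

Conflict graph:
  a: {k}
  b: {k,t,v}
  k: {a,b,r,t,v}
  r: {k,t,v}
  t: {b,k,r,v}
  v: {b,k,r,t}

Chromatic number:
  {b,k,t,v} pairwise interfere (4-clique) ⇒ χ ≥ 4
  assign a→c1 b→c3 k→c0 r→c3 t→c1 v→c2 — no edge inside a register ⇒ χ ≤ 4
  χ = 4

Answer: 4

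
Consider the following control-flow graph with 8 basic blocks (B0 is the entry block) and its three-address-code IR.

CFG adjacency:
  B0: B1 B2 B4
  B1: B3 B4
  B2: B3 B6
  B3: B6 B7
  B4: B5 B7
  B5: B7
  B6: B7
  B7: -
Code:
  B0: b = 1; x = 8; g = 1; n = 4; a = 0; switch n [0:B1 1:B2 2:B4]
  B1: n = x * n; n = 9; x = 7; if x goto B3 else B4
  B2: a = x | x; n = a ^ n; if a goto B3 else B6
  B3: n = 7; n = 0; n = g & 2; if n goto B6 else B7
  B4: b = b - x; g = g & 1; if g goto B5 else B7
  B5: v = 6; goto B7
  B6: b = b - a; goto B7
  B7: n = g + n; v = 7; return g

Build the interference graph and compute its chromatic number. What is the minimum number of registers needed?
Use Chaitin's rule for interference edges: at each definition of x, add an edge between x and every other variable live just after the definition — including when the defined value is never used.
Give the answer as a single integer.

Answer: 5

Analysis:
Per-block:
  B0: def={a,b,g,n,x} ue=∅
  B1: def={n,x} ue={n,x}
  B2: def={a,n} ue={n,x}
  B3: def={n} ue={g}
  B4: def={b,g} ue={b,g,x}
  B5: def={v} ue=∅
  B6: def={b} ue={a,b}
  B7: def={n,v} ue={g,n}

Liveness:
  B0: in=∅ out={a,b,g,n,x}
  B1: in={a,b,g,n,x} out={a,b,g,n,x}
  B2: in={b,g,n,x} out={a,b,g,n}
  B3: in={a,b,g} out={a,b,g,n}
  B4: in={b,g,n,x} out={g,n}
  B5: in={g,n} out={g,n}
  B6: in={a,b,g,n} out={g,n}
  B7: in={g,n} out=∅

Interfere edges:
  a↔{b,g,n,x}
  b↔{a,g,n,x}
  g↔{a,b,n,v,x}
  n↔{a,b,g,v,x}
  v↔{g,n}
  x↔{a,b,g,n}

Chromatic number:
  lower bound: {a,b,g,n,x} mutually conflict ⇒ χ ≥ 5
  5-colouring: R0={g}  R1={n}  R2={a,v}  R3={b}  R4={x}
  χ = 5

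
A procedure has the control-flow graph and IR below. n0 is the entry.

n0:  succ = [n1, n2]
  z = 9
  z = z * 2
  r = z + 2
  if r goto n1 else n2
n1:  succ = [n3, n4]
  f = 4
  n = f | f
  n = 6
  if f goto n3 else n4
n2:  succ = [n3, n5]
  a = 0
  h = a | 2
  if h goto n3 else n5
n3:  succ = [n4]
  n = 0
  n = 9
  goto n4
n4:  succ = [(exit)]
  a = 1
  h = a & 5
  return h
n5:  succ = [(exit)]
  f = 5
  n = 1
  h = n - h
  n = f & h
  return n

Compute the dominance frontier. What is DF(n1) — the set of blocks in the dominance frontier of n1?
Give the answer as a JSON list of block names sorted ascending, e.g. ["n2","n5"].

Answer: ["n3", "n4"]

Working:
idom tree: n1←n0 n2←n0 n3←n0 n4←n0 n5←n2
Dom at joins:
  n3: preds {n1,n2}: {n0,n1} ∩ {n0,n2} = {n0}; idom=n0
  n4: preds {n1,n3}: {n0,n1} ∩ {n0,n3} = {n0}; idom=n0

DF derivation:
  join n3 pred n1: n1 stop@n0
  join n3 pred n2: n2 stop@n0
  join n4 pred n1: n1 stop@n0
  join n4 pred n3: n3 stop@n0
  n0: DF=∅
  n1: DF={n3,n4}
  n2: DF={n3}
  n3: DF={n4}
  n4: DF=∅
  n5: DF=∅

DF(n1) = ["n3", "n4"]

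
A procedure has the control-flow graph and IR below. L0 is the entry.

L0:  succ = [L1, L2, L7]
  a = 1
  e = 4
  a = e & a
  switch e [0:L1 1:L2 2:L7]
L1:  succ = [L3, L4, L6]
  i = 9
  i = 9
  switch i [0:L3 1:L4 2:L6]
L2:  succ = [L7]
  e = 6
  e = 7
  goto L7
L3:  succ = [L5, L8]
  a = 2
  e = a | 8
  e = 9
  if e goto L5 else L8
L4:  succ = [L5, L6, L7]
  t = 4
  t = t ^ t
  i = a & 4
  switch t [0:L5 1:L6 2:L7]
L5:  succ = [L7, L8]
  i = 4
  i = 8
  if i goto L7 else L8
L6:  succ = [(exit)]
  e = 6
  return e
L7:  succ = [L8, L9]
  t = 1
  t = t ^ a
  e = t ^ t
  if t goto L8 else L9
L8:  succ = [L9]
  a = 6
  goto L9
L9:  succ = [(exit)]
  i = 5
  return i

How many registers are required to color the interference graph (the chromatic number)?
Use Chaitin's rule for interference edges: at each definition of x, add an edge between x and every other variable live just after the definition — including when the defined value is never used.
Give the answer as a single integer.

Per-block:
  L0 def {a,e} use ∅
  L1 def {i} use ∅
  L2 def {e} use ∅
  L3 def {a,e} use ∅
  L4 def {i,t} use {a}
  L5 def {i} use ∅
  L6 def {e} use ∅
  L7 def {e,t} use {a}
  L8 def {a} use ∅
  L9 def {i} use ∅

Live sets:
  L0: in=∅ out={a}
  L1: in={a} out={a}
  L2: in={a} out={a}
  L3: in=∅ out={a}
  L4: in={a} out={a}
  L5: in={a} out={a}
  L6: in=∅ out=∅
  L7: in={a} out=∅
  L8: in=∅ out=∅
  L9: in=∅ out=∅

Interference:
  a — {e,i,t}
  e — {a,t}
  i — {a,t}
  t — {a,e,i}

Colouring:
  {a,e,t} pairwise interfere (3-clique) ⇒ χ ≥ 3
  assign a→R0 e→R2 i→R2 t→R1 — no edge inside a register ⇒ χ ≤ 3
  χ = 3

Answer: 3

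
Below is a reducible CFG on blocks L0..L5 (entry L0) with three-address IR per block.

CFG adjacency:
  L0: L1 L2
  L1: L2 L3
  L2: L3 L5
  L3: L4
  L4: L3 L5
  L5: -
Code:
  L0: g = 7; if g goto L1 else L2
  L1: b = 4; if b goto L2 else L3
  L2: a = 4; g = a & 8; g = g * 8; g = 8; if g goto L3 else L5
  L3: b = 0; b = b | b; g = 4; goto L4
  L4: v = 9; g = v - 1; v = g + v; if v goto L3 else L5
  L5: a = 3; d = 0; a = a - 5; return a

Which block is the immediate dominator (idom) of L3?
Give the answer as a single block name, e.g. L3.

idom tree: L1←L0 L2←L0 L3←L0 L4←L3 L5←L0
Dom at joins:
  L2: preds {L0,L1}: {L0} ∩ {L0,L1} = {L0}; idom=L0
  L3: preds {L1,L2,L4}: {L0,L1} ∩ {L0,L2} ∩ {L0,L3,L4} = {L0}; idom=L0
  L5: preds {L2,L4}: {L0,L2} ∩ {L0,L3,L4} = {L0}; idom=L0

idom(L3) = L0

Answer: L0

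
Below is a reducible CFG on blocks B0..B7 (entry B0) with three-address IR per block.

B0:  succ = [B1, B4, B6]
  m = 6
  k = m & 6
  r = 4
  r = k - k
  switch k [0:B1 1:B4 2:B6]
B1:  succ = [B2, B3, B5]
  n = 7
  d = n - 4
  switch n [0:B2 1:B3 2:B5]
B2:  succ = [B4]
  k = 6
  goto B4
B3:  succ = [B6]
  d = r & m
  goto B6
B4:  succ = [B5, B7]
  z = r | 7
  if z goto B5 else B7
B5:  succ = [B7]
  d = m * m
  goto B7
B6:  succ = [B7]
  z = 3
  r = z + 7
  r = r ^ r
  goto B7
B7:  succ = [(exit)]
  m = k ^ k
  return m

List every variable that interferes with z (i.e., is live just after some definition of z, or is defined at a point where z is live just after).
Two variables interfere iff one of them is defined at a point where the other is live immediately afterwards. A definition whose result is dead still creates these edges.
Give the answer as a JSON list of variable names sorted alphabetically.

Answer: ["k", "m"]

Derivation:
Block summaries:
  B0: {k,m,r} / ∅
  B1: {d,n} / ∅
  B2: {k} / ∅
  B3: {d} / {m,r}
  B4: {z} / {r}
  B5: {d} / {m}
  B6: {r,z} / ∅
  B7: {m} / {k}

Backward fixpoint:
  B0: in=∅ out={k,m,r}
  B1: in={k,m,r} out={k,m,r}
  B2: in={m,r} out={k,m,r}
  B3: in={k,m,r} out={k}
  B4: in={k,m,r} out={k,m}
  B5: in={k,m} out={k}
  B6: in={k} out={k}
  B7: in={k} out=∅

Interference:
  d — {k,m,n,r}
  k — {d,m,n,r,z}
  m — {d,k,n,r,z}
  n — {d,k,m,r}
  r — {d,k,m,n}
  z — {k,m}

N(z) = ["k", "m"]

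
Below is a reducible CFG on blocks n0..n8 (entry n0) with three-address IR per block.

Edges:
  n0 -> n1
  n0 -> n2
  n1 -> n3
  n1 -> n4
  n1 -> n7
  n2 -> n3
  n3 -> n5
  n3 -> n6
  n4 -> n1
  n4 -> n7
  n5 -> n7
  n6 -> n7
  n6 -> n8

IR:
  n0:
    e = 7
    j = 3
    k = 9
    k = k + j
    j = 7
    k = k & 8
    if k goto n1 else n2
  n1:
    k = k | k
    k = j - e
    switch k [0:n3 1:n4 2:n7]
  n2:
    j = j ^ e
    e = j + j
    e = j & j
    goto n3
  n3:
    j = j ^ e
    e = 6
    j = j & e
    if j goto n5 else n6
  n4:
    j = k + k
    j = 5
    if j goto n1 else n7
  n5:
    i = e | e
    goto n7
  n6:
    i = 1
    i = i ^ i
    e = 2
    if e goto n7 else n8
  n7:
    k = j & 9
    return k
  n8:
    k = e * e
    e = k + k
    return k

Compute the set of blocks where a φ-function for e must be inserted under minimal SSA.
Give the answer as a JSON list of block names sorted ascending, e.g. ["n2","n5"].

idom tree: n1←n0 n2←n0 n3←n0 n4←n1 n5←n3 n6←n3 n7←n0 n8←n6
Dom at joins:
  n1: preds {n0,n4}: {n0} ∩ {n0,n1,n4} = {n0}; idom=n0
  n3: preds {n1,n2}: {n0,n1} ∩ {n0,n2} = {n0}; idom=n0
  n7: preds {n1,n4,n5,n6}: {n0,n1} ∩ {n0,n1,n4} ∩ {n0,n3,n5} ∩ {n0,n3,n6} = {n0}; idom=n0

DF walk-up:
  n1←n0: walk · to n0
  n1←n4: walk n4→n1 to n0
  n3←n1: walk n1 to n0
  n3←n2: walk n2 to n0
  n7←n1: walk n1 to n0
  n7←n4: walk n4→n1 to n0
  n7←n5: walk n5→n3 to n0
  n7←n6: walk n6→n3 to n0
  DF(n0)=∅
  DF(n1)={n1,n3,n7}
  DF(n2)={n3}
  DF(n3)={n7}
  DF(n4)={n1,n7}
  DF(n5)={n7}
  DF(n6)={n7}
  DF(n7)=∅
  DF(n8)=∅

φ for e: defs {n0,n2,n3,n6,n8}
  DF⁺ = {n3,n7}

Answer: ["n3", "n7"]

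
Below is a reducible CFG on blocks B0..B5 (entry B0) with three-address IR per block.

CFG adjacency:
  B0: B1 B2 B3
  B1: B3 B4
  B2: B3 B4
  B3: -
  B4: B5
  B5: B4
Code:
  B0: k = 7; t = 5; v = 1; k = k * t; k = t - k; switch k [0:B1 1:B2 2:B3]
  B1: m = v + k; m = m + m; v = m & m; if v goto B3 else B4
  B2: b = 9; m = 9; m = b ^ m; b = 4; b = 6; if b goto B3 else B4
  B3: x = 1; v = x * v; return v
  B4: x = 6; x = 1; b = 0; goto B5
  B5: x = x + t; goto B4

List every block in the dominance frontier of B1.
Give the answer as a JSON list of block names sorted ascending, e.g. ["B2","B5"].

idom tree: B1←B0 B2←B0 B3←B0 B4←B0 B5←B4
Join-block Dom:
  B3: preds {B0,B1,B2}: {B0} ∩ {B0,B1} ∩ {B0,B2} = {B0}; idom=B0
  B4: preds {B1,B2,B5}: {B0,B1} ∩ {B0,B2} ∩ {B0,B4,B5} = {B0}; idom=B0

Frontier:
  B3←B0: walk · to B0
  B3←B1: walk B1 to B0
  B3←B2: walk B2 to B0
  B4←B1: walk B1 to B0
  B4←B2: walk B2 to B0
  B4←B5: walk B5→B4 to B0
  B0: DF=∅
  B1: DF={B3,B4}
  B2: DF={B3,B4}
  B3: DF=∅
  B4: DF={B4}
  B5: DF={B4}

DF(B1) = ["B3", "B4"]

Answer: ["B3", "B4"]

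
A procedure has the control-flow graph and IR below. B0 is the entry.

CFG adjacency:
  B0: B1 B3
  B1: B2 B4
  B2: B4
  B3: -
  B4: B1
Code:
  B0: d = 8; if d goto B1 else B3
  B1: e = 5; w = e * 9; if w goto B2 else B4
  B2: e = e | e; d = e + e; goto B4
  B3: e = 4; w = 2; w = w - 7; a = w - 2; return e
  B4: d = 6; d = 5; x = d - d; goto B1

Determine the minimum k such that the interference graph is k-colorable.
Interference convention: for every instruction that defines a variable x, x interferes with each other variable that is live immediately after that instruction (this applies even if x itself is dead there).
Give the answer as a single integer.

def/use:
  B0: {d} / ∅
  B1: {e,w} / ∅
  B2: {d,e} / {e}
  B3: {a,e,w} / ∅
  B4: {d,x} / ∅

Backward fixpoint:
  B0: in=∅ out=∅
  B1: in=∅ out={e}
  B2: in={e} out=∅
  B3: in=∅ out=∅
  B4: in=∅ out=∅

Interference:
  a: {e}
  d: ∅
  e: {a,w}
  w: {e}
  x: ∅

Colouring:
  lower bound: {a,e} mutually conflict ⇒ χ ≥ 2
  assign a→c1 d→c0 e→c0 w→c1 x→c0 — no edge inside a register ⇒ χ ≤ 2
  χ = 2

Answer: 2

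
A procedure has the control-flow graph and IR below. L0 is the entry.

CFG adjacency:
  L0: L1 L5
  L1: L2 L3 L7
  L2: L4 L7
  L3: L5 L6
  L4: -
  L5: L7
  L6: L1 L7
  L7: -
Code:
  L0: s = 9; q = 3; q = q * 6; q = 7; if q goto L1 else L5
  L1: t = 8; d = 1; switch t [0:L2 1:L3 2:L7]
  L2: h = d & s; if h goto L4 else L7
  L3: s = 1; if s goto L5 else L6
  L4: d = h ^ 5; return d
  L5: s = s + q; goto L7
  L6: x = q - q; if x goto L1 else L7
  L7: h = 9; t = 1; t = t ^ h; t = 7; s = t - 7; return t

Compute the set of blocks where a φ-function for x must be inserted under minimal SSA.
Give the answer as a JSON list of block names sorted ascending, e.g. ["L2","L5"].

Answer: ["L1", "L5", "L7"]

Derivation:
idom tree: L1←L0 L2←L1 L3←L1 L4←L2 L5←L0 L6←L3 L7←L0
Dom at joins:
  L1: preds {L0,L6}: {L0} ∩ {L0,L1,L3,L6} = {L0}; idom=L0
  L5: preds {L0,L3}: {L0} ∩ {L0,L1,L3} = {L0}; idom=L0
  L7: preds {L1,L2,L5,L6}: {L0,L1} ∩ {L0,L1,L2} ∩ {L0,L5} ∩ {L0,L1,L3,L6} = {L0}; idom=L0

DF derivation:
  L1←L0: walk · to L0
  L1←L6: walk L6→L3→L1 to L0
  L5←L0: walk · to L0
  L5←L3: walk L3→L1 to L0
  L7←L1: walk L1 to L0
  L7←L2: walk L2→L1 to L0
  L7←L5: walk L5 to L0
  L7←L6: walk L6→L3→L1 to L0
  DF(L0)=∅
  DF(L1)={L1,L5,L7}
  DF(L2)={L7}
  DF(L3)={L1,L5,L7}
  DF(L4)=∅
  DF(L5)={L7}
  DF(L6)={L1,L7}
  DF(L7)=∅

φ for x: defs {L6}
  DF⁺ = {L1,L5,L7}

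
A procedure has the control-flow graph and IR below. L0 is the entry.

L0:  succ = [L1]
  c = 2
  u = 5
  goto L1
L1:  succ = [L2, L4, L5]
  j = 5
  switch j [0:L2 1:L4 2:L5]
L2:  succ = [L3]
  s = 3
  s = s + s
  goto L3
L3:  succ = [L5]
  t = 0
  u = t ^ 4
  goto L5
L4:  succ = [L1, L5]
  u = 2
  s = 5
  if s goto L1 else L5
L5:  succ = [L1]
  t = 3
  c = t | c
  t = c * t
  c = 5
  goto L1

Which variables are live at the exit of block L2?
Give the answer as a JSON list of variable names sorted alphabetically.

Per-block:
  L0: def={c,u} ue=∅
  L1: def={j} ue=∅
  L2: def={s} ue=∅
  L3: def={t,u} ue=∅
  L4: def={s,u} ue=∅
  L5: def={c,t} ue={c}

Backward fixpoint:
  L0: in=∅ out={c}
  L1: in={c} out={c}
  L2: in={c} out={c}
  L3: in={c} out={c}
  L4: in={c} out={c}
  L5: in={c} out={c}

live-out(L2) = ["c"]

Answer: ["c"]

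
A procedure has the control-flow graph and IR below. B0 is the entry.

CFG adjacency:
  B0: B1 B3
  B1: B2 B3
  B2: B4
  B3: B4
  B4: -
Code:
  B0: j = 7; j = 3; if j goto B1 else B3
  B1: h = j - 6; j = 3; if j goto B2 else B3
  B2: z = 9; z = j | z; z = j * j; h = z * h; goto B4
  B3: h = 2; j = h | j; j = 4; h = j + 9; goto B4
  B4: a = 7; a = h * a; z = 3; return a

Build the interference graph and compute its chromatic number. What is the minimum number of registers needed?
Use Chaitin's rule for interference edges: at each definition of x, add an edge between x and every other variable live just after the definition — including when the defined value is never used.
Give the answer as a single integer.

def/use:
  B0 def {j} use ∅
  B1 def {h,j} use {j}
  B2 def {h,z} use {h,j}
  B3 def {h,j} use {j}
  B4 def {a,z} use {h}

Liveness:
  B0: in=∅ out={j}
  B1: in={j} out={h,j}
  B2: in={h,j} out={h}
  B3: in={j} out={h}
  B4: in={h} out=∅

Interfere edges:
  a — {h,z}
  h — {a,j,z}
  j — {h,z}
  z — {a,h,j}

Registers:
  lower bound: {a,h,z} mutually conflict ⇒ χ ≥ 3
  3-colouring: c0={h}  c1={z}  c2={a,j}
  χ = 3

Answer: 3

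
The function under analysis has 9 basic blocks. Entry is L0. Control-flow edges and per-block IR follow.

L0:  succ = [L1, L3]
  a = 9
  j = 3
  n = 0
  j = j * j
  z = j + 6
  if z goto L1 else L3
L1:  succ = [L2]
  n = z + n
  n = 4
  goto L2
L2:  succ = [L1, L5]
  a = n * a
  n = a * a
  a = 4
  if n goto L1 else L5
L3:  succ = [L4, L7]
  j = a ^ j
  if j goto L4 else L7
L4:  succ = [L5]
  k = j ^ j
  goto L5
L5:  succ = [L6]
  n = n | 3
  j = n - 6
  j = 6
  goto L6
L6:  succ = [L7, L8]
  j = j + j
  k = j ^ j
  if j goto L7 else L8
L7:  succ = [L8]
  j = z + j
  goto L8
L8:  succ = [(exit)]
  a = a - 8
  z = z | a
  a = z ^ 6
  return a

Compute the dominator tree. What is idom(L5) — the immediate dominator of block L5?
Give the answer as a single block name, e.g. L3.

Answer: L0

Derivation:
idom tree: L1←L0 L2←L1 L3←L0 L4←L3 L5←L0 L6←L5 L7←L0 L8←L0
Join-block Dom:
  L1: preds {L0,L2}: {L0} ∩ {L0,L1,L2} = {L0}; idom=L0
  L5: preds {L2,L4}: {L0,L1,L2} ∩ {L0,L3,L4} = {L0}; idom=L0
  L7: preds {L3,L6}: {L0,L3} ∩ {L0,L5,L6} = {L0}; idom=L0
  L8: preds {L6,L7}: {L0,L5,L6} ∩ {L0,L7} = {L0}; idom=L0

idom(L5) = L0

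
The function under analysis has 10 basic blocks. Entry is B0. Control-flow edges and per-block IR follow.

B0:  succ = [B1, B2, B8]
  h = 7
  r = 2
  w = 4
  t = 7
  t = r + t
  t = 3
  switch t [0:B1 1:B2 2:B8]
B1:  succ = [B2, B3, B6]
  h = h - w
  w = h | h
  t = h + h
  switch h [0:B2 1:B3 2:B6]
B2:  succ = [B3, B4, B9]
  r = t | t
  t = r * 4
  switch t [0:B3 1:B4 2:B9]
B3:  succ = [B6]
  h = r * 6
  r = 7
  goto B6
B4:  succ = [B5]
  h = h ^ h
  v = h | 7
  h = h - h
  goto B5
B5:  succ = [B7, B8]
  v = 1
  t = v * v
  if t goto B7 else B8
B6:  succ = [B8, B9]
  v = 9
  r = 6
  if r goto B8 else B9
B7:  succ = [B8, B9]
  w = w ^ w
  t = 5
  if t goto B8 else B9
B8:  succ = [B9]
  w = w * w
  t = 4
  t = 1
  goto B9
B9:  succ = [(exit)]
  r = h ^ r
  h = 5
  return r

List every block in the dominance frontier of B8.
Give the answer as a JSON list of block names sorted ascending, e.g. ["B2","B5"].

Answer: ["B9"]

Derivation:
idom tree: B1←B0 B2←B0 B3←B0 B4←B2 B5←B4 B6←B0 B7←B5 B8←B0 B9←B0
Dom at joins:
  B2: preds {B0,B1}: {B0} ∩ {B0,B1} = {B0}; idom=B0
  B3: preds {B1,B2}: {B0,B1} ∩ {B0,B2} = {B0}; idom=B0
  B6: preds {B1,B3}: {B0,B1} ∩ {B0,B3} = {B0}; idom=B0
  B8: preds {B0,B5,B6,B7}: {B0} ∩ {B0,B2,B4,B5} ∩ {B0,B6} ∩ {B0,B2,B4,B5,B7} = {B0}; idom=B0
  B9: preds {B2,B6,B7,B8}: {B0,B2} ∩ {B0,B6} ∩ {B0,B2,B4,B5,B7} ∩ {B0,B8} = {B0}; idom=B0

DF derivation:
  B2←B0: walk · to B0
  B2←B1: walk B1 to B0
  B3←B1: walk B1 to B0
  B3←B2: walk B2 to B0
  B6←B1: walk B1 to B0
  B6←B3: walk B3 to B0
  B8←B0: walk · to B0
  B8←B5: walk B5→B4→B2 to B0
  B8←B6: walk B6 to B0
  B8←B7: walk B7→B5→B4→B2 to B0
  B9←B2: walk B2 to B0
  B9←B6: walk B6 to B0
  B9←B7: walk B7→B5→B4→B2 to B0
  B9←B8: walk B8 to B0
  B0 → ∅
  B1 → {B2,B3,B6}
  B2 → {B3,B8,B9}
  B3 → {B6}
  B4 → {B8,B9}
  B5 → {B8,B9}
  B6 → {B8,B9}
  B7 → {B8,B9}
  B8 → {B9}
  B9 → ∅

DF(B8) = ["B9"]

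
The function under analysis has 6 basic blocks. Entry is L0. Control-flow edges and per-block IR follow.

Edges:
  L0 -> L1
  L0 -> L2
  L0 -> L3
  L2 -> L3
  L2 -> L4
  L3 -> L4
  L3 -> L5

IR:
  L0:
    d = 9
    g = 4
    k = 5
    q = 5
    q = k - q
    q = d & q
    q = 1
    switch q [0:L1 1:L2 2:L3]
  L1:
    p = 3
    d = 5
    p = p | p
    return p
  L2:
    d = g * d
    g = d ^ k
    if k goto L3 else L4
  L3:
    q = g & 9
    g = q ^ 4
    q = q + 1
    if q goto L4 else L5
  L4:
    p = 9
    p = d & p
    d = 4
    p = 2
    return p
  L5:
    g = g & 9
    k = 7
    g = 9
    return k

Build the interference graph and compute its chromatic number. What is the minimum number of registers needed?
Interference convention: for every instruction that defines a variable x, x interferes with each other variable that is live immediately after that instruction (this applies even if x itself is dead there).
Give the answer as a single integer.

Answer: 4

Analysis:
Block summaries:
  L0 def {d,g,k,q} use ∅
  L1 def {d,p} use ∅
  L2 def {d,g} use {d,g,k}
  L3 def {g,q} use {g}
  L4 def {d,p} use {d}
  L5 def {g,k} use {g}

Liveness:
  live L0: ∅→{d,g,k}
  live L1: ∅→∅
  live L2: {d,g,k}→{d,g}
  live L3: {d,g}→{d,g}
  live L4: {d}→∅
  live L5: {g}→∅

Interference:
  d — {g,k,p,q}
  g — {d,k,q}
  k — {d,g,q}
  p — {d}
  q — {d,g,k}

Chromatic number:
  clique {d,g,k,q} ⇒ need ≥ 4
  assign d→R0 g→R1 k→R2 p→R1 q→R3 — no edge inside a register ⇒ χ ≤ 4
  χ = 4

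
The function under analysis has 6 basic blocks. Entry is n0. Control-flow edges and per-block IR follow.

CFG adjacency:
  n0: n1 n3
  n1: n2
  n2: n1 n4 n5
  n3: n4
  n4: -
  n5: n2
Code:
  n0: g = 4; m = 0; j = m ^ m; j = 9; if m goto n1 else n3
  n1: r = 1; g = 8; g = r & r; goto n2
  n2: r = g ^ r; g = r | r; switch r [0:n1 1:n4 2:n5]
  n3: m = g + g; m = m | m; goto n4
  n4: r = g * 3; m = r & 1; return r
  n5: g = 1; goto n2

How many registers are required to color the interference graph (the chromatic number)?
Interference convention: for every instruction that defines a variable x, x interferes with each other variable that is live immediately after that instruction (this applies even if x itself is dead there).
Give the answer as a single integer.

def/use:
  n0: {g,j,m} / ∅
  n1: {g,r} / ∅
  n2: {g,r} / {g,r}
  n3: {m} / {g}
  n4: {m,r} / {g}
  n5: {g} / ∅

Liveness:
  n0 li=∅ lo={g}
  n1 li=∅ lo={g,r}
  n2 li={g,r} lo={g,r}
  n3 li={g} lo={g}
  n4 li={g} lo=∅
  n5 li={r} lo={g,r}

Conflict graph:
  g — {j,m,r}
  j — {g,m}
  m — {g,j,r}
  r — {g,m}

Colouring:
  clique {g,j,m} ⇒ need ≥ 3
  3-colouring: r0={g}  r1={m}  r2={j,r}
  χ = 3

Answer: 3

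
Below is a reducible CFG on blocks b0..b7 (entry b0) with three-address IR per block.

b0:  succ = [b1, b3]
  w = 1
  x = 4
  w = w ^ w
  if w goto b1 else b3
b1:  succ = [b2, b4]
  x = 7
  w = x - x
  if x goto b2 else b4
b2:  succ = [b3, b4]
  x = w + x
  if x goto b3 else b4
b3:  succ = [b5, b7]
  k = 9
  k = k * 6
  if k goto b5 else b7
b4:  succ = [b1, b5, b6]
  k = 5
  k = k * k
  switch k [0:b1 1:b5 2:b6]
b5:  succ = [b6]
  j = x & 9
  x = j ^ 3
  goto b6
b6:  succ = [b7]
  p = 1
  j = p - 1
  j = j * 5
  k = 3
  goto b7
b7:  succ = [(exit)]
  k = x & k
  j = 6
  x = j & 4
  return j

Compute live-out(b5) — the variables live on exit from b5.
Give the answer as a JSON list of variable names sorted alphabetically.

Block summaries:
  b0: def={w,x} ue=∅
  b1: def={w,x} ue=∅
  b2: def={x} ue={w,x}
  b3: def={k} ue=∅
  b4: def={k} ue=∅
  b5: def={j,x} ue={x}
  b6: def={j,k,p} ue=∅
  b7: def={j,k,x} ue={k,x}

Backward fixpoint:
  live b0: ∅→{x}
  live b1: ∅→{w,x}
  live b2: {w,x}→{x}
  live b3: {x}→{k,x}
  live b4: {x}→{x}
  live b5: {x}→{x}
  live b6: {x}→{k,x}
  live b7: {k,x}→∅

live-out(b5) = ["x"]

Answer: ["x"]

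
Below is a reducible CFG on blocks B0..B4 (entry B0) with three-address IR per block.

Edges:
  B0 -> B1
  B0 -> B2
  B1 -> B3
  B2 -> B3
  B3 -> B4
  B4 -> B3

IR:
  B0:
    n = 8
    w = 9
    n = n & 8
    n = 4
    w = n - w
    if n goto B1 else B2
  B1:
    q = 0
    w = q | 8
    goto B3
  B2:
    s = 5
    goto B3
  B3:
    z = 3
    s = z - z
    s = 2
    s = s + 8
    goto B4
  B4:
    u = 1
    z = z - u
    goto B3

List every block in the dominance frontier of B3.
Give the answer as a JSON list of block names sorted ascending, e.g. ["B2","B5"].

idom tree: B1←B0 B2←B0 B3←B0 B4←B3
Dom∩ at merges:
  B3: preds {B1,B2,B4}: {B0,B1} ∩ {B0,B2} ∩ {B0,B3,B4} = {B0}; idom=B0

DF derivation:
  B3←B1: walk B1 to B0
  B3←B2: walk B2 to B0
  B3←B4: walk B4→B3 to B0
  B0 → ∅
  B1 → {B3}
  B2 → {B3}
  B3 → {B3}
  B4 → {B3}

DF(B3) = ["B3"]

Answer: ["B3"]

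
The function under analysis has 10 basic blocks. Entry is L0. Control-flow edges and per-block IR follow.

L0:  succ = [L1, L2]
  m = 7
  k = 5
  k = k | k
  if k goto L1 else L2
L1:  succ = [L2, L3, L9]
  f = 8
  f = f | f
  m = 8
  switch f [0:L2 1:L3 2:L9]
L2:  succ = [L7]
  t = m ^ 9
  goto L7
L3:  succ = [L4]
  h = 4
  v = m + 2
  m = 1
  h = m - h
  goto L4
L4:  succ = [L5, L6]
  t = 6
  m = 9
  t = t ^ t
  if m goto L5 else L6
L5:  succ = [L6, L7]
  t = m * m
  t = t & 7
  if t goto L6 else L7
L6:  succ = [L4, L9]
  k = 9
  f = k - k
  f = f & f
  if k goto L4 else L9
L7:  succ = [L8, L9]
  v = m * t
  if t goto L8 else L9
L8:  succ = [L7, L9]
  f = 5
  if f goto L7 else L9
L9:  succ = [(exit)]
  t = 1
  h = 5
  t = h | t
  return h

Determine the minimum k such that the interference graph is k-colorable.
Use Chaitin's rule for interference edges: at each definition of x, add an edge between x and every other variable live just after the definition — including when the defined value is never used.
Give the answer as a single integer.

Answer: 4

Working:
Per-block:
  L0: {k,m} / ∅
  L1: {f,m} / ∅
  L2: {t} / {m}
  L3: {h,m,v} / {m}
  L4: {m,t} / ∅
  L5: {t} / {m}
  L6: {f,k} / ∅
  L7: {v} / {m,t}
  L8: {f} / ∅
  L9: {h,t} / ∅

Live sets:
  L0: in=∅ out={m}
  L1: in=∅ out={m}
  L2: in={m} out={m,t}
  L3: in={m} out=∅
  L4: in=∅ out={m}
  L5: in={m} out={m,t}
  L6: in=∅ out=∅
  L7: in={m,t} out={m,t}
  L8: in={m,t} out={m,t}
  L9: in=∅ out=∅

Interfere edges:
  f — {k,m,t}
  h — {m,t,v}
  k — {f,m}
  m — {f,h,k,t,v}
  t — {f,h,m,v}
  v — {h,m,t}

Registers:
  lower bound: {h,m,t,v} mutually conflict ⇒ χ ≥ 4
  4-colouring: r0={m}  r1={k,t}  r2={f,h}  r3={v}
  χ = 4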